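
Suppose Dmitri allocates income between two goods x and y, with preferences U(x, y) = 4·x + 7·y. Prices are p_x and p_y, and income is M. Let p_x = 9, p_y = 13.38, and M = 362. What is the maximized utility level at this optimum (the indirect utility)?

V = 189.3871

y gives more utility per dollar, so spend all income on y: y* = M/p_y, x* = 0.
Numerically: x* = 0, y* = 27.0553.
Utility at the optimum: U(0, 27.0553) = 189.3871.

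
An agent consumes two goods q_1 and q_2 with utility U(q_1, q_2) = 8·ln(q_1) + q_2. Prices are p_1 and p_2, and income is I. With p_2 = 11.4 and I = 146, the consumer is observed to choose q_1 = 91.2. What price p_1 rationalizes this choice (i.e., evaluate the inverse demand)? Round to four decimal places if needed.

p_1 = 1

MU_q_1 = 8/q_1, MU_q_2 = 1. Tangency: 8/q_1 = p_1/p_2.
So q_1*(p_1,p_2) = 8·p_2/p_1, independent of income; and q_2* = (I − 8·p_2)/p_2.
Set q_1* = 91.2 in the demand function and solve for p_1: p_1 = 1.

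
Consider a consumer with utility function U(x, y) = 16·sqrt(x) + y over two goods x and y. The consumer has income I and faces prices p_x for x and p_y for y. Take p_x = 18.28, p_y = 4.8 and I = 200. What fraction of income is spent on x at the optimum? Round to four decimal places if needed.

Thus x* = (8·p_y/p_x)² — independent of I — with the rest of income spent on y.
Plugging in: x* = (8·4.8/18.28)² = 4.4128, y* = 24.8614.
Expenditure on x: 18.28·4.4128 = 80.6652; share = 0.4033.

share on x = 0.4033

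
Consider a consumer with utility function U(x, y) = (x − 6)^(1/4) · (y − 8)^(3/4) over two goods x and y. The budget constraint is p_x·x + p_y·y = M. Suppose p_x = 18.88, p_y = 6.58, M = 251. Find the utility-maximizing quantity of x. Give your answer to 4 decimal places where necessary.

x* = 7.1266

MRS = (1/3)·(y−8)/(x−6). Tangency with p_x/p_y gives y−8 = 3·(p_x/p_y)·(x−6).
Substituting into the budget: x* = 6 + 0.25·(M − 6·p_x − 8·p_y)/p_x, and y* = 8 + 0.75·(…)/p_y.
Discretionary income = 251 − 6·18.88 − 8·6.58 = 85.08; x* = 6 + 0.25·85.08/18.88 = 7.1266.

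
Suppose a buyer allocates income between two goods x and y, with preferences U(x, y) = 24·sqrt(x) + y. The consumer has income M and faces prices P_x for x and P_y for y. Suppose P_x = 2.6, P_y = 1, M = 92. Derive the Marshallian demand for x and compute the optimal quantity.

x* = 21.3018

Solve: √x = 12·P_y/P_x, so x*(P_x,P_y) = (12·P_y/P_x)², and y* = (M − P_x·x*)/P_y.
Plugging in: x* = (12·1/2.6)² = 21.3018.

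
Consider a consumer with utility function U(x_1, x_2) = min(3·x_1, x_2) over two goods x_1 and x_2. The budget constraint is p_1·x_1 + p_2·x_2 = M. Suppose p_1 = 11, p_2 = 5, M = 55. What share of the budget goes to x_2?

Here 11 + 3·5 = 26, giving x_1* = 2.1154 and x_2* = 6.3462.
Expenditure on x_2: 5·6.3462 = 31.7308; share = 0.5769.

share on x_2 = 0.5769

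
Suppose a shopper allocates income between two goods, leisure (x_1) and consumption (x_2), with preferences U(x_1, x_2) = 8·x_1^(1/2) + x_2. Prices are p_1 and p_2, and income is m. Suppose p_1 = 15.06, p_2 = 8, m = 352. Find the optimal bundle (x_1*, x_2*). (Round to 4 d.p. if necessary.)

Set MRS = p_1/p_2: 4·x_1^(−1/2) = p_1/p_2.
Thus x_1* = (4·p_2/p_1)² — independent of m — with the rest of income spent on x_2.
Plugging in: x_1* = (4·8/15.06)² = 4.5149, x_2* = 35.5007.

x_1* = 4.5149, x_2* = 35.5007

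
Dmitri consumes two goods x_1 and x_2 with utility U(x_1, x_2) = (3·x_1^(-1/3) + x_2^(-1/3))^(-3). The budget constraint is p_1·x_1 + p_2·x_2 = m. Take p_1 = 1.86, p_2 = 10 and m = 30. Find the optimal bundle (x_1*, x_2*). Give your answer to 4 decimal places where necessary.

x_1* = 9.6696, x_2* = 1.2014

MU_x_1 ∝ 3·x_1^(-4/3), MU_x_2 ∝ x_2^(-4/3), so MRS = 3·(x_2/x_1)^(4/3) = p_1/p_2.
Hence x_2/x_1 = ((1/3)·p_1/p_2)^(1/(4/3)), i.e. raised to the 0.75 power.
Substitute x_2 = (x_2/x_1)·x_1 into the budget: x_1* = m/(p_1 + p_2·(x_2/x_1)).
Numerically x_2/x_1 = 0.124249, so x_1* = 30/(1.86 + 10·0.124249) = 9.6696 and x_2* = 0.124249·9.6696 = 1.2014.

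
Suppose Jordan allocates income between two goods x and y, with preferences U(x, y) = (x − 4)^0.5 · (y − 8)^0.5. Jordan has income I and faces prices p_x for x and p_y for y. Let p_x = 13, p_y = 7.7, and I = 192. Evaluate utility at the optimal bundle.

MRS = (y−8)/(x−4). Tangency with p_x/p_y gives y−8 = (p_x/p_y)·(x−4).
After buying the subsistence bundle (4, 8), a share 0.5 of the remaining income goes to x: x* = 4 + 0.5·(I − 4p_x − 8p_y)/p_x.
Discretionary income = 192 − 4·13 − 8·7.7 = 78.4; x* = 4 + 0.5·78.4/13 = 7.0154; y* = 8 + 0.5·78.4/7.7 = 13.0909.
Utility at the optimum: U(7.0154, 13.0909) = 3.918.

V = 3.918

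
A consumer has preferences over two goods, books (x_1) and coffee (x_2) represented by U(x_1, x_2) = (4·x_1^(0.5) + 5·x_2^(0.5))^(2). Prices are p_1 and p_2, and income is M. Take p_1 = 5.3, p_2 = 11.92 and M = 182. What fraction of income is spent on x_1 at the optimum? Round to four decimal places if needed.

From the CES first-order condition, (4/5)·(x_2/x_1)^(0.5) = p_1/p_2.
Hence x_2/x_1 = ((5/4)·p_1/p_2)^(1/(0.5)), i.e. raised to the 2 power.
Substitute x_2 = (x_2/x_1)·x_1 into the budget: x_1* = M/(p_1 + p_2·(x_2/x_1)).
Numerically x_2/x_1 = 0.308901, so x_1* = 182/(5.3 + 11.92·0.308901) = 20.2625 and x_2* = 0.308901·20.2625 = 6.2591.
Expenditure on x_1: 5.3·20.2625 = 107.3914; share = 0.5901.

share on x_1 = 0.5901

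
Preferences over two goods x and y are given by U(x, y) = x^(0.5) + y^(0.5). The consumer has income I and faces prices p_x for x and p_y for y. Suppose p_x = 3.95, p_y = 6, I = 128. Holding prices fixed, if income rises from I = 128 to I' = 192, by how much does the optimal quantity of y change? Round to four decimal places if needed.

Δy* = 4.2345

MU_x ∝ x^(-0.5), MU_y ∝ y^(-0.5), so MRS = (y/x)^(0.5) = p_x/p_y.
Solve for the ratio: y/x = [p_x/p_y]^(2).
With the ratio pinned down, the budget gives x* = I/(p_x + p_y·(y/x)) and y* = (y/x)·x*.
Numerically y/x = 0.433403, so x* = 128/(3.95 + 6·0.433403) = 19.5407 and y* = 0.433403·19.5407 = 8.469.
At I' = 192: y* = 12.7035. Change: 12.7035 − 8.469 = 4.2345.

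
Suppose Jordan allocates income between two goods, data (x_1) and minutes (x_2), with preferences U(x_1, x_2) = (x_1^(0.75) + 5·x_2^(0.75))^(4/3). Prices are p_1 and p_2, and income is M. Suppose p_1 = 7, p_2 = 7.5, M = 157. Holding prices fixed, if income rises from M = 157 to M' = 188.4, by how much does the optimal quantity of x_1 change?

Numerically x_2/x_1 = 474.271605, so x_1* = 157/(7 + 7.5·474.271605) = 0.0441.
At M' = 188.4: x_1* = 0.0529. Change: 0.0529 − 0.0441 = 0.0088.

Δx_1* = 0.0088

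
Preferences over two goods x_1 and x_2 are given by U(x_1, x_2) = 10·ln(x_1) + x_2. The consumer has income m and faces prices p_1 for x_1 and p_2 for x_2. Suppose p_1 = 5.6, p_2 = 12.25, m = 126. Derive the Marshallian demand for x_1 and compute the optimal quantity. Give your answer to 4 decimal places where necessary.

x_1* = 21.875

MU_x_1 = 10/x_1, MU_x_2 = 1. Tangency: 10/x_1 = p_1/p_2.
So x_1*(p_1,p_2) = 10·p_2/p_1, independent of income; and x_2* = (m − 10·p_2)/p_2.
At the given prices: x_1* = 10·12.25/5.6 = 21.875.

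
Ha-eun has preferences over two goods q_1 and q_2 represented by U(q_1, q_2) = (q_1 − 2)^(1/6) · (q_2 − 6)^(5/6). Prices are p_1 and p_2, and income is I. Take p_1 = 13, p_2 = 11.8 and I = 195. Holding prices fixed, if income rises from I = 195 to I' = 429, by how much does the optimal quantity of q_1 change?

This is Cobb-Douglas in (q_1−2, q_2−6): tangency gives 1/6·p_2·(q_2−6) = 5/6·p_1·(q_1−2).
After buying the subsistence bundle (2, 6), a share 1/6 of the remaining income goes to q_1: q_1* = 2 + 1/6·(I − 2p_1 − 6p_2)/p_1.
Discretionary income = 195 − 2·13 − 6·11.8 = 98.2; q_1* = 2 + 1/6·98.2/13 = 3.259.
At I' = 429: q_1* = 6.259. Change: 6.259 − 3.259 = 3.

Δq_1* = 3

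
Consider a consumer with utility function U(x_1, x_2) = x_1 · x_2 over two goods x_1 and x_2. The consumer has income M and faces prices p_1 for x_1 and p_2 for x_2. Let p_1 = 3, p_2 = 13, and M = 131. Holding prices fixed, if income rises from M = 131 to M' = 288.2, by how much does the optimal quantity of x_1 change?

Δx_1* = 26.2

The MRS is x_2/x_1. Set MRS = p_1/p_2.
So p_2·x_2 = p_1·x_1; combined with the budget, a share 0.5 of income goes to x_1.
Demand: x_1*(p_1,p_2,M) = 0.5·M/p_1 and x_2* = 0.5·M/p_2.
At p_1=3, p_2=13, M=131: x_1* = 0.5·131/3 = 21.8333.
At M' = 288.2: x_1* = 48.0333. Change: 48.0333 − 21.8333 = 26.2.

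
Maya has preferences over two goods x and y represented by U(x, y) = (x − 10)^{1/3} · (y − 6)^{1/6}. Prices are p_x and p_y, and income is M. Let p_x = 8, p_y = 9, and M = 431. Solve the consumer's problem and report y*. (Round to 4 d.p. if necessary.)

Substituting into the budget: x* = 10 + 2/3·(M − 10·p_x − 6·p_y)/p_x, and y* = 6 + 1/3·(…)/p_y.
Discretionary income = 431 − 10·8 − 6·9 = 297; y* = 6 + 1/3·297/9 = 17.

y* = 17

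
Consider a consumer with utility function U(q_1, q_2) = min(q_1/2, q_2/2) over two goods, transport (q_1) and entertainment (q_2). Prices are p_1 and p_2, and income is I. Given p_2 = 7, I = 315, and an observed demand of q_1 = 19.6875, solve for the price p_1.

Leontief preferences: the optimum is at the kink where q_1/2 = q_2/2, i.e. q_2 = q_1.
Budget: p_1·q_1 + p_2·q_1 = I, so (2·p_1 + 2·p_2)·q_1 = 2·I.
Demand: q_1*(p_1,p_2,I) = 2·I/(2·p_1 + 2·p_2), q_2* = 2·I/(2·p_1 + 2·p_2).
Set q_1* = 19.6875 in the demand function and solve for p_1: p_1 = 9.

p_1 = 9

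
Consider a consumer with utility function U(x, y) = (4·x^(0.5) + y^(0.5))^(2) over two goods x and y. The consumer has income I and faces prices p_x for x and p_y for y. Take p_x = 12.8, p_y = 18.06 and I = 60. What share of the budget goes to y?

Substitute y = (y/x)·x into the budget: x* = I/(p_x + p_y·(y/x)).
Numerically y/x = 0.031395, so x* = 60/(12.8 + 18.06·0.031395) = 4.4887 and y* = 0.031395·4.4887 = 0.1409.
Expenditure on y: 18.06·0.1409 = 2.5451; share = 0.0424.

share on y = 0.0424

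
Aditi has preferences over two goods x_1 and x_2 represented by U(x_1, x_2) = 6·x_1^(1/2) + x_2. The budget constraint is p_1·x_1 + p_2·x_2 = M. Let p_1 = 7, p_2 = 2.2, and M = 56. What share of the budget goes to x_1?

share on x_1 = 0.1111

Set MRS = p_1/p_2: 3·x_1^(−1/2) = p_1/p_2.
Solve: √x_1 = 3·p_2/p_1, so x_1*(p_1,p_2) = (3·p_2/p_1)², and x_2* = (M − p_1·x_1*)/p_2.
Plugging in: x_1* = (3·2.2/7)² = 0.889, x_2* = 22.626.
Expenditure on x_1: 7·0.889 = 6.2229; share = 0.1111.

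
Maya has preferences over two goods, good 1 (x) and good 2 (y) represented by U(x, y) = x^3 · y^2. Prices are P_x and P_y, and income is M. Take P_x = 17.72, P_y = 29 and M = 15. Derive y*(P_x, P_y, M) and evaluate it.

y* = 0.2069

The MRS is (3/2)·y/x. Set MRS = P_x/P_y.
So 3·P_y·y = 2·P_x·x; combined with the budget, a share 0.6 of income goes to x.
Demand: x*(P_x,P_y,M) = 0.6·M/P_x and y* = 0.4·M/P_y.
At P_x=17.72, P_y=29, M=15: y* = 0.4·15/29 = 0.2069.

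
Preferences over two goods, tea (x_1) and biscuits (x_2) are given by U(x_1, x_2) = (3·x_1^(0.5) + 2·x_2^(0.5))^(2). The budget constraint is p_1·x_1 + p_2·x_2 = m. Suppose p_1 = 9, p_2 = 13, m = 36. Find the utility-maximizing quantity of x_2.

x_2* = 0.6516

MRS = MU_x_1/MU_x_2 = (3/2)·(x_2/x_1)^(0.5). Set equal to p_1/p_2.
Solve for the ratio: x_2/x_1 = [(2/3)·p_1/p_2]^(2).
Substitute x_2 = (x_2/x_1)·x_1 into the budget: x_1* = m/(p_1 + p_2·(x_2/x_1)).
Numerically x_2/x_1 = 0.213018, so x_1* = 36/(9 + 13·0.213018) = 3.0588 and x_2* = 0.213018·3.0588 = 0.6516.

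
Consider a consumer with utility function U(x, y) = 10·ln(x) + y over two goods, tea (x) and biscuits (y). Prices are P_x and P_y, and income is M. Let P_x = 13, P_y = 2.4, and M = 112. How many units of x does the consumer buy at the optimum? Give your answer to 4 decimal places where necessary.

MU_x = 10/x, MU_y = 1. Tangency: 10/x = P_x/P_y.
So x*(P_x,P_y) = 10·P_y/P_x, independent of income; and y* = (M − 10·P_y)/P_y.
At the given prices: x* = 10·2.4/13 = 1.8462.

x* = 1.8462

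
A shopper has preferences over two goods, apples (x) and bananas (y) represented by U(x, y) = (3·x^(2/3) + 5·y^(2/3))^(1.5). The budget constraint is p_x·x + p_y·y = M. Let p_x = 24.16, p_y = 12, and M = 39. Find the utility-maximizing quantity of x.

x* = 0.0817

With the ratio pinned down, the budget gives x* = M/(p_x + p_y·(y/x)) and y* = (y/x)·x*.
Numerically y/x = 37.782727, so x* = 39/(24.16 + 12·37.782727) = 0.0817.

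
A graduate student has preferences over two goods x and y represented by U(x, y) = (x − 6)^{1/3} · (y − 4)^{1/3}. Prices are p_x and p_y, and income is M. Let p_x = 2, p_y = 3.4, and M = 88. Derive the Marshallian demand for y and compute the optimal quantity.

This is Cobb-Douglas in (x−6, y−4): tangency gives 1/3·p_y·(y−4) = 1/3·p_x·(x−6).
Substituting into the budget: x* = 6 + 0.5·(M − 6·p_x − 4·p_y)/p_x, and y* = 4 + 0.5·(…)/p_y.
Discretionary income = 88 − 6·2 − 4·3.4 = 62.4; y* = 4 + 0.5·62.4/3.4 = 13.1765.

y* = 13.1765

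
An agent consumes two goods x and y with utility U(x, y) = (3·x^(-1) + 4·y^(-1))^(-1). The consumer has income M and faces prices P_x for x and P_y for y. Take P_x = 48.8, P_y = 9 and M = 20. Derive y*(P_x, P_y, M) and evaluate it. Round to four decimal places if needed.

y* = 0.7367

From the CES first-order condition, (3/4)·(y/x)^(2) = P_x/P_y.
Solve for the ratio: y/x = [(4/3)·P_x/P_y]^(0.5).
With the ratio pinned down, the budget gives x* = M/(P_x + P_y·(y/x)) and y* = (y/x)·x*.
Numerically y/x = 2.688797, so x* = 20/(48.8 + 9·2.688797) = 0.274 and y* = 2.688797·0.274 = 0.7367.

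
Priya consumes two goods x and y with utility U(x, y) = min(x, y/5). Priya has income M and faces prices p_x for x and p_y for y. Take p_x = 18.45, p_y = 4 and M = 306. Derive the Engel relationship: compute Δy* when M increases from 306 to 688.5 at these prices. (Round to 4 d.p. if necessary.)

Δy* = 49.7399

Demand: x*(p_x,p_y,M) = M/(p_x + 5·p_y), y* = 5·M/(p_x + 5·p_y).
Here 18.45 + 5·4 = 38.45, giving y* = 39.7919.
At M' = 688.5: y* = 89.5319. Change: 89.5319 − 39.7919 = 49.7399.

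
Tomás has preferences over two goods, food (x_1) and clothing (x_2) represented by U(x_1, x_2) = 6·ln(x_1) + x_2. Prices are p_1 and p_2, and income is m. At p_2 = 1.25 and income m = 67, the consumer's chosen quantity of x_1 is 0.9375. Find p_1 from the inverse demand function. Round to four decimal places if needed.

MU_x_1 = 6/x_1, MU_x_2 = 1. Tangency: 6/x_1 = p_1/p_2.
So x_1*(p_1,p_2) = 6·p_2/p_1, independent of income; and x_2* = (m − 6·p_2)/p_2.
Set x_1* = 0.9375 in the demand function and solve for p_1: p_1 = 8.

p_1 = 8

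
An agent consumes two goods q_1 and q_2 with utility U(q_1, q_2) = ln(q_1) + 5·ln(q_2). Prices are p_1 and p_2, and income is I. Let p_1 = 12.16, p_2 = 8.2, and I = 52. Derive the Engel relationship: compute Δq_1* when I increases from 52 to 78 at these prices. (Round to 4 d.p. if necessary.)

Demand: q_1*(p_1,p_2,I) = 1/6·I/p_1 and q_2* = 5/6·I/p_2.
At p_1=12.16, p_2=8.2, I=52: q_1* = 1/6·52/12.16 = 0.7127.
At I' = 78: q_1* = 1.0691. Change: 1.0691 − 0.7127 = 0.3564.

Δq_1* = 0.3564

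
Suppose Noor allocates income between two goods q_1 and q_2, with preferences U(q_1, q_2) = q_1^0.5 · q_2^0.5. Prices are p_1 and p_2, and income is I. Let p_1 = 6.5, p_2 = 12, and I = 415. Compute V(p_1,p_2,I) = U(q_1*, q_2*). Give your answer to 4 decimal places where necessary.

V = 23.4947

The MRS is q_2/q_1. Set MRS = p_1/p_2.
Rearranging, p_2·q_2 = p_1·q_1. Substituting into the budget gives p_1·q_1·(1 + 1) = I.
Demand: q_1*(p_1,p_2,I) = 0.5·I/p_1 and q_2* = 0.5·I/p_2.
At p_1=6.5, p_2=12, I=415: q_1* = 0.5·415/6.5 = 31.9231, q_2* = 17.2917.
Utility at the optimum: U(31.9231, 17.2917) = 23.4947.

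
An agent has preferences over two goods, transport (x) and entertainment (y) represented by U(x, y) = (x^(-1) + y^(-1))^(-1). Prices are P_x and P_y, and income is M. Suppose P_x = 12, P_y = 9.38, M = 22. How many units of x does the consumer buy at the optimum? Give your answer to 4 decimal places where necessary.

x* = 0.973

MRS = MU_x/MU_y = (y/x)^(2). Set equal to P_x/P_y.
Solve for the ratio: y/x = [P_x/P_y]^(0.5).
Substitute y = (y/x)·x into the budget: x* = M/(P_x + P_y·(y/x)).
Numerically y/x = 1.131069, so x* = 22/(12 + 9.38·1.131069) = 0.973.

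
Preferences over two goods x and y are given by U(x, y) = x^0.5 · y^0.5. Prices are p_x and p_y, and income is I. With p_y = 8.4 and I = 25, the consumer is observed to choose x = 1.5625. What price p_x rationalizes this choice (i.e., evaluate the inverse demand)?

p_x = 8

MU_x/MU_y = (0.5·y)/(0.5·x); tangency sets this equal to p_x/p_y.
Rearranging, p_y·y = p_x·x. Substituting into the budget gives p_x·x·(1 + 1) = I.
Demand: x*(p_x,p_y,I) = 0.5·I/p_x and y* = 0.5·I/p_y.
Set x* = 1.5625 in the demand function and solve for p_x: p_x = 8.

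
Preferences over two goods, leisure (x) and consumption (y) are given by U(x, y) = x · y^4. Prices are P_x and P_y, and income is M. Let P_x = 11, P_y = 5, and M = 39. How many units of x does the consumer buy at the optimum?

MU_x/MU_y = (y)/(4·x); tangency sets this equal to P_x/P_y.
Rearranging, P_y·y = 4·P_x·x. Substituting into the budget gives P_x·x·(1 + 4) = M.
Demand: x*(P_x,P_y,M) = 0.2·M/P_x and y* = 0.8·M/P_y.
At P_x=11, P_y=5, M=39: x* = 0.2·39/11 = 0.7091.

x* = 0.7091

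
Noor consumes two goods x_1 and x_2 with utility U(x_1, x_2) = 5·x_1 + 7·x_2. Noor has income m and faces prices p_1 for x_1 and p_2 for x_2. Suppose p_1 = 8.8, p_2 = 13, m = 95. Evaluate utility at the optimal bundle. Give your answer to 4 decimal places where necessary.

V = 53.9773

Linear utility — the consumer picks whichever good has higher MU/price: 5/8.8 = 0.5682 vs 7/13 = 0.5385.
x_1 gives more utility per dollar, so spend all income on x_1: x_1* = m/p_1, x_2* = 0.
Numerically: x_1* = 10.7955, x_2* = 0.
Utility at the optimum: U(10.7955, 0) = 53.9773.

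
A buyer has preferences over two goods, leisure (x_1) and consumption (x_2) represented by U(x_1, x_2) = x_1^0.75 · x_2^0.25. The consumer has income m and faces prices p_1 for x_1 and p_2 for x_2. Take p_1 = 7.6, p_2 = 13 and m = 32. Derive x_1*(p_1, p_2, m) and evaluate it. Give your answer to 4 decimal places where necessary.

The MRS is 3·x_2/x_1. Set MRS = p_1/p_2.
So 0.75·p_2·x_2 = 0.25·p_1·x_1; combined with the budget, a share 0.75 of income goes to x_1.
Demand: x_1*(p_1,p_2,m) = 0.75·m/p_1 and x_2* = 0.25·m/p_2.
At p_1=7.6, p_2=13, m=32: x_1* = 0.75·32/7.6 = 3.1579.

x_1* = 3.1579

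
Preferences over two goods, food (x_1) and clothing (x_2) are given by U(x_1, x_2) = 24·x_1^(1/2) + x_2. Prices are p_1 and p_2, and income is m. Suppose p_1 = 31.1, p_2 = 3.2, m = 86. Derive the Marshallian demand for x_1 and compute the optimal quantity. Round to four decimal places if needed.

MU_x_1 = 12/√x_1, MU_x_2 = 1. Tangency: 12/√x_1 = p_1/p_2.
Solve: √x_1 = 12·p_2/p_1, so x_1*(p_1,p_2) = (12·p_2/p_1)², and x_2* = (m − p_1·x_1*)/p_2.
Plugging in: x_1* = (12·3.2/31.1)² = 1.5245.

x_1* = 1.5245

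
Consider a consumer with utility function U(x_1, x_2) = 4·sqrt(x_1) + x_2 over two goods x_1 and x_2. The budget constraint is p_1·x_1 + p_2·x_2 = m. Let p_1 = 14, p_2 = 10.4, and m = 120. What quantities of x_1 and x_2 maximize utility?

x_1* = 2.2073, x_2* = 8.567

Utility is quasi-linear in x_2; the FOC for x_1 is 2/√x_1 = p_1/p_2.
Thus x_1* = (2·p_2/p_1)² — independent of m — with the rest of income spent on x_2.
Plugging in: x_1* = (2·10.4/14)² = 2.2073, x_2* = 8.567.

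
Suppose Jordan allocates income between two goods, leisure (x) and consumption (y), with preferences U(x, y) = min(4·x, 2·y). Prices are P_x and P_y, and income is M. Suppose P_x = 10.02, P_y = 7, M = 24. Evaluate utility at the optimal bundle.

Leontief preferences: the optimum is at the kink where x/2 = y/4, i.e. y = 2·x.
Budget: P_x·x + P_y·2·x = M, so (2·P_x + 4·P_y)·x = 2·M.
Demand: x*(P_x,P_y,M) = 2·M/(2·P_x + 4·P_y), y* = 4·M/(2·P_x + 4·P_y).
Here 2·10.02 + 4·7 = 48.04, giving x* = 0.9992 and y* = 1.9983.
Utility at the optimum: U(0.9992, 1.9983) = 3.9967.

V = 3.9967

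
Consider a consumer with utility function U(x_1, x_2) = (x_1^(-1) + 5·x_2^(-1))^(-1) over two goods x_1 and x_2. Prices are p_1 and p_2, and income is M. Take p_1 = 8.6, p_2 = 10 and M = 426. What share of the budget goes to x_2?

share on x_2 = 0.7068

Numerically x_2/x_1 = 2.073644, so x_1* = 426/(8.6 + 10·2.073644) = 14.5212 and x_2* = 2.073644·14.5212 = 30.1118.
Expenditure on x_2: 10·30.1118 = 301.1178; share = 0.7068.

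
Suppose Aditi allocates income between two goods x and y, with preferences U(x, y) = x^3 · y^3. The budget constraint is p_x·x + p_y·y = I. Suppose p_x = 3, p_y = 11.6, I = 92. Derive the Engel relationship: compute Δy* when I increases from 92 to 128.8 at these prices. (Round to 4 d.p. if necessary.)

At p_x=3, p_y=11.6, I=92: y* = 0.5·92/11.6 = 3.9655.
At I' = 128.8: y* = 5.5517. Change: 5.5517 − 3.9655 = 1.5862.

Δy* = 1.5862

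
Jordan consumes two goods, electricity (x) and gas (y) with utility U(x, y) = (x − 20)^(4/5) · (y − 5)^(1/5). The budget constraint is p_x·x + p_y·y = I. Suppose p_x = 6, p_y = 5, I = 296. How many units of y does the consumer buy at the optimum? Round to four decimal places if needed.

y* = 11.04

MRS = 4·(y−5)/(x−20). Tangency with p_x/p_y gives y−5 = (1/4)·(p_x/p_y)·(x−20).
Substituting into the budget: x* = 20 + 0.8·(I − 20·p_x − 5·p_y)/p_x, and y* = 5 + 0.2·(…)/p_y.
Discretionary income = 296 − 20·6 − 5·5 = 151; y* = 5 + 0.2·151/5 = 11.04.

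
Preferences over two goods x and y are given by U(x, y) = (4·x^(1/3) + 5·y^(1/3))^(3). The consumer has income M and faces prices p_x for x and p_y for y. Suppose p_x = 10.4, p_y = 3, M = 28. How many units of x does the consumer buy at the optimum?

MRS = MU_x/MU_y = (4/5)·(y/x)^(2/3). Set equal to p_x/p_y.
Hence y/x = ((5/4)·p_x/p_y)^(1/(2/3)), i.e. raised to the 1.5 power.
Substitute y = (y/x)·x into the budget: x* = M/(p_x + p_y·(y/x)).
Numerically y/x = 9.020553, so x* = 28/(10.4 + 3·9.020553) = 0.7474.

x* = 0.7474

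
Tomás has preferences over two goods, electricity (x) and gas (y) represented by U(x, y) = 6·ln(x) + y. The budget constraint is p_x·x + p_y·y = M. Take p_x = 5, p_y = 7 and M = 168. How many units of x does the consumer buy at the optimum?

x* = 8.4

So x*(p_x,p_y) = 6·p_y/p_x, independent of income; and y* = (M − 6·p_y)/p_y.
At the given prices: x* = 6·7/5 = 8.4.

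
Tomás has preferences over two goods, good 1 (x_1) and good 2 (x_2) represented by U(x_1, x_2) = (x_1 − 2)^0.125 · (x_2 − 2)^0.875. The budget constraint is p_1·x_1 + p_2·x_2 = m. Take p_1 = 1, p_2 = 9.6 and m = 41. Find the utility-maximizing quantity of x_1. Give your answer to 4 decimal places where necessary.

x_1* = 4.475

Let x_1' = x_1−2, x_2' = x_2−2. MRS = (1/7)·x_2'/x_1' = p_1/p_2.
After buying the subsistence bundle (2, 2), a share 0.125 of the remaining income goes to x_1: x_1* = 2 + 0.125·(m − 2p_1 − 2p_2)/p_1.
Discretionary income = 41 − 2·1 − 2·9.6 = 19.8; x_1* = 2 + 0.125·19.8/1 = 4.475.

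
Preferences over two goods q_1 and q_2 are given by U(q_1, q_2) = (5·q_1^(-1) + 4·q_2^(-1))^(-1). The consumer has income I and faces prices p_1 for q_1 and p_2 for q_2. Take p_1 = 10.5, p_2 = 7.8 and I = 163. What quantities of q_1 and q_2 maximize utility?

MU_q_1 ∝ 5·q_1^(-2), MU_q_2 ∝ 4·q_2^(-2), so MRS = (5/4)·(q_2/q_1)^(2) = p_1/p_2.
Hence q_2/q_1 = ((4/5)·p_1/p_2)^(1/(2)), i.e. raised to the 0.5 power.
With the ratio pinned down, the budget gives q_1* = I/(p_1 + p_2·(q_2/q_1)) and q_2* = (q_2/q_1)·q_1*.
Numerically q_2/q_1 = 1.037749, so q_1* = 163/(10.5 + 7.8·1.037749) = 8.7661 and q_2* = 1.037749·8.7661 = 9.097.

q_1* = 8.7661, q_2* = 9.097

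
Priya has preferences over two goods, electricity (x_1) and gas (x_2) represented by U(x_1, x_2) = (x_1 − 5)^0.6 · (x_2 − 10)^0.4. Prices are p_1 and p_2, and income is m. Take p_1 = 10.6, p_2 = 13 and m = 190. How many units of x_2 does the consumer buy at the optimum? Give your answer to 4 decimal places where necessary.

x_2* = 10.2154

Let x_1' = x_1−5, x_2' = x_2−10. MRS = (3/2)·x_2'/x_1' = p_1/p_2.
After buying the subsistence bundle (5, 10), a share 0.6 of the remaining income goes to x_1: x_1* = 5 + 0.6·(m − 5p_1 − 10p_2)/p_1.
Discretionary income = 190 − 5·10.6 − 10·13 = 7; x_2* = 10 + 0.4·7/13 = 10.2154.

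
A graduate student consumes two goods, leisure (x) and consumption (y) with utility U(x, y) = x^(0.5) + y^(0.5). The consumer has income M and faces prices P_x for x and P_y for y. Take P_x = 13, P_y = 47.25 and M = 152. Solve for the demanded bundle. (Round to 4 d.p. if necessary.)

MU_x ∝ x^(-0.5), MU_y ∝ y^(-0.5), so MRS = (y/x)^(0.5) = P_x/P_y.
Solve for the ratio: y/x = [P_x/P_y]^(2).
With the ratio pinned down, the budget gives x* = M/(P_x + P_y·(y/x)) and y* = (y/x)·x*.
Numerically y/x = 0.075698, so x* = 152/(13 + 47.25·0.075698) = 9.1695 and y* = 0.075698·9.1695 = 0.6941.

x* = 9.1695, y* = 0.6941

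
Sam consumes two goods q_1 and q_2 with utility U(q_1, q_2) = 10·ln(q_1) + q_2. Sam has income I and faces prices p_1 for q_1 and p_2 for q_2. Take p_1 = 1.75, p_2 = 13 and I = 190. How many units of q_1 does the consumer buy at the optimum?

q_1* = 74.2857

MU_q_1 = 10/q_1, MU_q_2 = 1. Tangency: 10/q_1 = p_1/p_2.
So q_1*(p_1,p_2) = 10·p_2/p_1, independent of income; and q_2* = (I − 10·p_2)/p_2.
At the given prices: q_1* = 10·13/1.75 = 74.2857.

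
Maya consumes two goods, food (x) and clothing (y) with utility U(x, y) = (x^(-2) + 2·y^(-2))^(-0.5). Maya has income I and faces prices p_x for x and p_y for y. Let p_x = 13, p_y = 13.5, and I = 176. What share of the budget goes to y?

From the CES first-order condition, (1/2)·(y/x)^(3) = p_x/p_y.
Hence y/x = (2·p_x/p_y)^(1/(3)), i.e. raised to the 1/3 power.
Substitute y = (y/x)·x into the budget: x* = I/(p_x + p_y·(y/x)).
Numerically y/x = 1.24417, so x* = 176/(13 + 13.5·1.24417) = 5.9068 and y* = 1.24417·5.9068 = 7.349.
Expenditure on y: 13.5·7.349 = 99.2119; share = 0.5637.

share on y = 0.5637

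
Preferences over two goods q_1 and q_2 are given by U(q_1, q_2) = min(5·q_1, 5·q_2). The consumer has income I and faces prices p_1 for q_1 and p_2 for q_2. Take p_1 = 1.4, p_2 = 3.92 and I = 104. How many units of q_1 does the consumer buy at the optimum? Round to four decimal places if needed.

q_1* = 19.5489

With perfect complements, no substitution: consume in ratio q_1:q_2 = 5:5.
Budget: p_1·q_1 + p_2·q_1 = I, so (5·p_1 + 5·p_2)·q_1 = 5·I.
Demand: q_1*(p_1,p_2,I) = 5·I/(5·p_1 + 5·p_2), q_2* = 5·I/(5·p_1 + 5·p_2).
Here 5·1.4 + 5·3.92 = 26.6, giving q_1* = 19.5489.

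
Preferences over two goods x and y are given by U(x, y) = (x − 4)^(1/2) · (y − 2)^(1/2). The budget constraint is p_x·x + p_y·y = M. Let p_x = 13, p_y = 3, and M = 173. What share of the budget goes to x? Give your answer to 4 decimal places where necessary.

MRS = (y−2)/(x−4). Tangency with p_x/p_y gives y−2 = (p_x/p_y)·(x−4).
After buying the subsistence bundle (4, 2), a share 0.5 of the remaining income goes to x: x* = 4 + 0.5·(M − 4p_x − 2p_y)/p_x.
Discretionary income = 173 − 4·13 − 2·3 = 115; x* = 4 + 0.5·115/13 = 8.4231; y* = 2 + 0.5·115/3 = 21.1667.
Expenditure on x: 13·8.4231 = 109.5; share = 0.6329.

share on x = 0.6329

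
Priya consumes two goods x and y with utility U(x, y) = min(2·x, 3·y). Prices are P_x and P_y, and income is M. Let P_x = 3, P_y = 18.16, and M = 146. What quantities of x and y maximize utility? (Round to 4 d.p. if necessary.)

Leontief preferences: the optimum is at the kink where x/3 = y/2, i.e. y = (2/3)·x.
Budget: P_x·x + P_y·(2/3)·x = M, so (3·P_x + 2·P_y)·x = 3·M.
Demand: x*(P_x,P_y,M) = 3·M/(3·P_x + 2·P_y), y* = 2·M/(3·P_x + 2·P_y).
Here 3·3 + 2·18.16 = 45.32, giving x* = 9.6646 and y* = 6.4431.

x* = 9.6646, y* = 6.4431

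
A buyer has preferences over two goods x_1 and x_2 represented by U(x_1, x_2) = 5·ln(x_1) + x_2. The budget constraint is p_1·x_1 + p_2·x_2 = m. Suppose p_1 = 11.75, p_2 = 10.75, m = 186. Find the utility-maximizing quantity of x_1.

x_1* = 4.5745

Set MRS = p_1/p_2: (5/x_1)/1 = p_1/p_2.
So x_1*(p_1,p_2) = 5·p_2/p_1, independent of income; and x_2* = (m − 5·p_2)/p_2.
At the given prices: x_1* = 5·10.75/11.75 = 4.5745.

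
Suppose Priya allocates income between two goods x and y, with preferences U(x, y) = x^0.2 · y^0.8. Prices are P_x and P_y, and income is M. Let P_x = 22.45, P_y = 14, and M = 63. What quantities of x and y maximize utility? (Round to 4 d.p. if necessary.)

The MRS is (1/4)·y/x. Set MRS = P_x/P_y.
So 0.2·P_y·y = 0.8·P_x·x; combined with the budget, a share 0.2 of income goes to x.
Demand: x*(P_x,P_y,M) = 0.2·M/P_x and y* = 0.8·M/P_y.
At P_x=22.45, P_y=14, M=63: x* = 0.2·63/22.45 = 0.5612, y* = 3.6.

x* = 0.5612, y* = 3.6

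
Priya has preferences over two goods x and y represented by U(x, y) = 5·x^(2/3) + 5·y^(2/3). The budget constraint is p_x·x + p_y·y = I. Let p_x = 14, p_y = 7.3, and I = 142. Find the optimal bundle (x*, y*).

MU_x ∝ 5·x^(-1/3), MU_y ∝ 5·y^(-1/3), so MRS = (y/x)^(1/3) = p_x/p_y.
Solve for the ratio: y/x = [p_x/p_y]^(3).
With the ratio pinned down, the budget gives x* = I/(p_x + p_y·(y/x)) and y* = (y/x)·x*.
Numerically y/x = 7.053676, so x* = 142/(14 + 7.3·7.053676) = 2.1682 and y* = 7.053676·2.1682 = 15.2938.

x* = 2.1682, y* = 15.2938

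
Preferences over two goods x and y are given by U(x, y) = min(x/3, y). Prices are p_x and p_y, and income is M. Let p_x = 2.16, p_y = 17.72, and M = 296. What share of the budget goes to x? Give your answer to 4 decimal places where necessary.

share on x = 0.2678

With perfect complements, no substitution: consume in ratio x:y = 3:1.
Budget: p_x·x + p_y·(1/3)·x = M, so (3·p_x + p_y)·x = 3·M.
Demand: x*(p_x,p_y,M) = 3·M/(3·p_x + p_y), y* = M/(3·p_x + p_y).
Here 3·2.16 + 17.72 = 24.2, giving x* = 36.6942 and y* = 12.2314.
Expenditure on x: 2.16·36.6942 = 79.2595; share = 0.2678.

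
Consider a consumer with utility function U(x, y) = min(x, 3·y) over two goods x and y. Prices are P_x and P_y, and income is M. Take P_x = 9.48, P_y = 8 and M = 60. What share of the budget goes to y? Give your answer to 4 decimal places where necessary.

With perfect complements, no substitution: consume in ratio x:y = 3:1.
Budget: P_x·x + P_y·(1/3)·x = M, so (3·P_x + P_y)·x = 3·M.
Demand: x*(P_x,P_y,M) = 3·M/(3·P_x + P_y), y* = M/(3·P_x + P_y).
Here 3·9.48 + 8 = 36.44, giving x* = 4.9396 and y* = 1.6465.
Expenditure on y: 8·1.6465 = 13.1723; share = 0.2195.

share on y = 0.2195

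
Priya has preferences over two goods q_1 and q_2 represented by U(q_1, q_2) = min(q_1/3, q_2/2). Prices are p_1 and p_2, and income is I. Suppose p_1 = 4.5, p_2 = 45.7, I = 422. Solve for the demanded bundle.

Leontief preferences: the optimum is at the kink where q_1/3 = q_2/2, i.e. q_2 = (2/3)·q_1.
Budget: p_1·q_1 + p_2·(2/3)·q_1 = I, so (3·p_1 + 2·p_2)·q_1 = 3·I.
Demand: q_1*(p_1,p_2,I) = 3·I/(3·p_1 + 2·p_2), q_2* = 2·I/(3·p_1 + 2·p_2).
Here 3·4.5 + 2·45.7 = 104.9, giving q_1* = 12.0686 and q_2* = 8.0458.

q_1* = 12.0686, q_2* = 8.0458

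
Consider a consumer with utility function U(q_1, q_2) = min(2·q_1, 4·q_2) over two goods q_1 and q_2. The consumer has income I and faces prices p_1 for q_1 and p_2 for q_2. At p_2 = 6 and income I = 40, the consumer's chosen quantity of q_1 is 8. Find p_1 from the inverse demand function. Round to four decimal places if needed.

p_1 = 2

With perfect complements, no substitution: consume in ratio q_1:q_2 = 4:2.
Budget: p_1·q_1 + p_2·(1/2)·q_1 = I, so (4·p_1 + 2·p_2)·q_1 = 4·I.
Demand: q_1*(p_1,p_2,I) = 4·I/(4·p_1 + 2·p_2), q_2* = 2·I/(4·p_1 + 2·p_2).
Set q_1* = 8 in the demand function and solve for p_1: p_1 = 2.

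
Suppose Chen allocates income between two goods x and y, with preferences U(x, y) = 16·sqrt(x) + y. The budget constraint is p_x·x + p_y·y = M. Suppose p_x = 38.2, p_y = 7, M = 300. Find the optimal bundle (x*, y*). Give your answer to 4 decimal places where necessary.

x* = 2.1491, y* = 31.1294

Solve: √x = 8·p_y/p_x, so x*(p_x,p_y) = (8·p_y/p_x)², and y* = (M − p_x·x*)/p_y.
Plugging in: x* = (8·7/38.2)² = 2.1491, y* = 31.1294.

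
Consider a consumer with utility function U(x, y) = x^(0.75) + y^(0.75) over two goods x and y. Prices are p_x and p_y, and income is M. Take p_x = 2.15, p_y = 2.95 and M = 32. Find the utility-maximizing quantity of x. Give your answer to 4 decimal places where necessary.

With the ratio pinned down, the budget gives x* = M/(p_x + p_y·(y/x)) and y* = (y/x)·x*.
Numerically y/x = 0.282141, so x* = 32/(2.15 + 2.95·0.282141) = 10.7299.

x* = 10.7299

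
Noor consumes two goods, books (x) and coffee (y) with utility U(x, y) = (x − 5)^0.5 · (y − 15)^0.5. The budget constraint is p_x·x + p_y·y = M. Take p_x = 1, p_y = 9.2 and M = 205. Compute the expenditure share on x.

MRS = (y−15)/(x−5). Tangency with p_x/p_y gives y−15 = (p_x/p_y)·(x−5).
Substituting into the budget: x* = 5 + 0.5·(M − 5·p_x − 15·p_y)/p_x, and y* = 15 + 0.5·(…)/p_y.
Discretionary income = 205 − 5·1 − 15·9.2 = 62; x* = 5 + 0.5·62/1 = 36; y* = 15 + 0.5·62/9.2 = 18.3696.
Expenditure on x: 1·36 = 36; share = 0.1756.

share on x = 0.1756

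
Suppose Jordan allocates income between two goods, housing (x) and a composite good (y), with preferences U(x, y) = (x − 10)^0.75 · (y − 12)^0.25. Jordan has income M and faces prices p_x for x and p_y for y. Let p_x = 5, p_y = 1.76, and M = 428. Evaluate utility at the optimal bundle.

MRS = 3·(y−12)/(x−10). Tangency with p_x/p_y gives y−12 = (1/3)·(p_x/p_y)·(x−10).
Substituting into the budget: x* = 10 + 0.75·(M − 10·p_x − 12·p_y)/p_x, and y* = 12 + 0.25·(…)/p_y.
Discretionary income = 428 − 10·5 − 12·1.76 = 356.88; x* = 10 + 0.75·356.88/5 = 63.532; y* = 12 + 0.25·356.88/1.76 = 62.6932.
Utility at the optimum: U(63.532, 62.6932) = 52.8077.

V = 52.8077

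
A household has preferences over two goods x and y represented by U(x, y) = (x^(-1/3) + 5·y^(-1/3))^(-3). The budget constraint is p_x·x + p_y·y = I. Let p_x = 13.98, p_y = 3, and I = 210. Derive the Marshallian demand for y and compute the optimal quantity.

Substitute y = (y/x)·x into the budget: x* = I/(p_x + p_y·(y/x)).
Numerically y/x = 10.605153, so x* = 210/(13.98 + 3·10.605153) = 4.5856 and y* = 10.605153·4.5856 = 48.6311.

y* = 48.6311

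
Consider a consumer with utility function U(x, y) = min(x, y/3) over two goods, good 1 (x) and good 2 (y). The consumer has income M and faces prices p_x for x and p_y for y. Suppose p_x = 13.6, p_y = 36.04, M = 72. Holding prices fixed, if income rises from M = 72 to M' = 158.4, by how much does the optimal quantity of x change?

With perfect complements, no substitution: consume in ratio x:y = 1:3.
Budget: p_x·x + p_y·3·x = M, so (p_x + 3·p_y)·x = M.
Demand: x*(p_x,p_y,M) = M/(p_x + 3·p_y), y* = 3·M/(p_x + 3·p_y).
Here 13.6 + 3·36.04 = 121.72, giving x* = 0.5915.
At M' = 158.4: x* = 1.3013. Change: 1.3013 − 0.5915 = 0.7098.

Δx* = 0.7098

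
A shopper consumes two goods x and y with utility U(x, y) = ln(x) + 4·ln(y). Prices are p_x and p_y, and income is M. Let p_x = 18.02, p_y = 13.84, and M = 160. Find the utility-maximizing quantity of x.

The MRS is (1/4)·y/x. Set MRS = p_x/p_y.
So p_y·y = 4·p_x·x; combined with the budget, a share 0.2 of income goes to x.
Demand: x*(p_x,p_y,M) = 0.2·M/p_x and y* = 0.8·M/p_y.
At p_x=18.02, p_y=13.84, M=160: x* = 0.2·160/18.02 = 1.7758.

x* = 1.7758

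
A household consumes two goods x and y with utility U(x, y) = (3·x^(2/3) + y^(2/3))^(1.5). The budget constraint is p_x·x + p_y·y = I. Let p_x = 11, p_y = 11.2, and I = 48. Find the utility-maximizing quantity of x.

x* = 4.2131

From the CES first-order condition, 3·(y/x)^(1/3) = p_x/p_y.
Solve for the ratio: y/x = [(1/3)·p_x/p_y]^(3).
Substitute y = (y/x)·x into the budget: x* = I/(p_x + p_y·(y/x)).
Numerically y/x = 0.035088, so x* = 48/(11 + 11.2·0.035088) = 4.2131.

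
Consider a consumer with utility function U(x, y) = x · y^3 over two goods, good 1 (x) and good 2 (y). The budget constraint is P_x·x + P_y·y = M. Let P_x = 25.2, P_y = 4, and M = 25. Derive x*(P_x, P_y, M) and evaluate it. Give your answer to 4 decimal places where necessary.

x* = 0.248

At P_x=25.2, P_y=4, M=25: x* = 0.25·25/25.2 = 0.248.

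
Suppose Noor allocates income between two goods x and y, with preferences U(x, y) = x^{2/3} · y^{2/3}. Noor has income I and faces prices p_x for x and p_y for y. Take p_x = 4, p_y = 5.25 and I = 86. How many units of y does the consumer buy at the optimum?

Tangency: MRS = y/x = p_x/p_y.
Rearranging, p_y·y = p_x·x. Substituting into the budget gives p_x·x·(1 + 1) = I.
Demand: x*(p_x,p_y,I) = 0.5·I/p_x and y* = 0.5·I/p_y.
At p_x=4, p_y=5.25, I=86: y* = 0.5·86/5.25 = 8.1905.

y* = 8.1905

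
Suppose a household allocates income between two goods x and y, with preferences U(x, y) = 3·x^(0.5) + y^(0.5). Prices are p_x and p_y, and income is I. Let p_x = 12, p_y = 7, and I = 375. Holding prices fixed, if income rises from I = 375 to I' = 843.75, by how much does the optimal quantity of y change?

MU_x ∝ 3·x^(-0.5), MU_y ∝ y^(-0.5), so MRS = 3·(y/x)^(0.5) = p_x/p_y.
Hence y/x = ((1/3)·p_x/p_y)^(1/(0.5)), i.e. raised to the 2 power.
Substitute y = (y/x)·x into the budget: x* = I/(p_x + p_y·(y/x)).
Numerically y/x = 0.326531, so x* = 375/(12 + 7·0.326531) = 26.25 and y* = 0.326531·26.25 = 8.5714.
At I' = 843.75: y* = 19.2857. Change: 19.2857 − 8.5714 = 10.7143.

Δy* = 10.7143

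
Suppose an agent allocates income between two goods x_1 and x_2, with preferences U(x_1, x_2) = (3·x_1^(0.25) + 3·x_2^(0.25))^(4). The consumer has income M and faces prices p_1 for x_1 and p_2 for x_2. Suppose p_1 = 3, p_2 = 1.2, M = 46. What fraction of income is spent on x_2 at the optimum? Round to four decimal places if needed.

MU_x_1 ∝ 3·x_1^(-0.75), MU_x_2 ∝ 3·x_2^(-0.75), so MRS = (x_2/x_1)^(0.75) = p_1/p_2.
Solve for the ratio: x_2/x_1 = [p_1/p_2]^(4/3).
With the ratio pinned down, the budget gives x_1* = M/(p_1 + p_2·(x_2/x_1)) and x_2* = (x_2/x_1)·x_1*.
Numerically x_2/x_1 = 3.393022, so x_1* = 46/(3 + 1.2·3.393022) = 6.5049 and x_2* = 3.393022·6.5049 = 22.0712.
Expenditure on x_2: 1.2·22.0712 = 26.4854; share = 0.5758.

share on x_2 = 0.5758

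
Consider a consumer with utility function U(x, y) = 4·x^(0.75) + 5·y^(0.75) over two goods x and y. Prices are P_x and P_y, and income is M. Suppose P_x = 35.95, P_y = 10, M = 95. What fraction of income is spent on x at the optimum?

MRS = MU_x/MU_y = (4/5)·(y/x)^(0.25). Set equal to P_x/P_y.
Hence y/x = ((5/4)·P_x/P_y)^(1/(0.25)), i.e. raised to the 4 power.
Substitute y = (y/x)·x into the budget: x* = M/(P_x + P_y·(y/x)).
Numerically y/x = 407.789117, so x* = 95/(35.95 + 10·407.789117) = 0.0231 and y* = 407.789117·0.0231 = 9.417.
Expenditure on x: 35.95·0.0231 = 0.8302; share = 0.0087.

share on x = 0.0087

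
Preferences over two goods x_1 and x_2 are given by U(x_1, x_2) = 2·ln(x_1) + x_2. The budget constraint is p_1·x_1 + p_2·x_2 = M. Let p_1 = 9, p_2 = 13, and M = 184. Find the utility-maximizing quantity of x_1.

MU_x_1 = 2/x_1, MU_x_2 = 1. Tangency: 2/x_1 = p_1/p_2.
So x_1*(p_1,p_2) = 2·p_2/p_1, independent of income; and x_2* = (M − 2·p_2)/p_2.
At the given prices: x_1* = 2·13/9 = 2.8889.

x_1* = 2.8889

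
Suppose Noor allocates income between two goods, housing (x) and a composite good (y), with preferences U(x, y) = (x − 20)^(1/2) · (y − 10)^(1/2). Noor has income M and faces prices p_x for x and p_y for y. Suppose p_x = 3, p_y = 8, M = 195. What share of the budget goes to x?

share on x = 0.4487

This is Cobb-Douglas in (x−20, y−10): tangency gives 0.5·p_y·(y−10) = 0.5·p_x·(x−20).
Substituting into the budget: x* = 20 + 0.5·(M − 20·p_x − 10·p_y)/p_x, and y* = 10 + 0.5·(…)/p_y.
Discretionary income = 195 − 20·3 − 10·8 = 55; x* = 20 + 0.5·55/3 = 29.1667; y* = 10 + 0.5·55/8 = 13.4375.
Expenditure on x: 3·29.1667 = 87.5; share = 0.4487.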